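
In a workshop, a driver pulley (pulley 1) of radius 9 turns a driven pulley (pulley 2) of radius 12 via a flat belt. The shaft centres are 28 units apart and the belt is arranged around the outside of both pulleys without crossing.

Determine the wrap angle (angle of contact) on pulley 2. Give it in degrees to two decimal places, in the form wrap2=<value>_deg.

wrap2=192.30_deg

open belt: β = asin((r2−r1)/C) = asin(3/28) = 6.1506°
wrap1 = π − 2β = 167.6987°
wrap2 = π + 2β = 192.3013°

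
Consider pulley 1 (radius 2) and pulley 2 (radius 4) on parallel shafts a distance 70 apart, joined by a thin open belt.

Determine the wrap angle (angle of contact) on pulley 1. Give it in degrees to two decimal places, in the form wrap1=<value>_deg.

open belt: β = asin((r2−r1)/C) = asin(2/70) = 1.6372°
wrap1 = π − 2β = 176.7255°
wrap2 = π + 2β = 183.2745°

wrap1=176.73_deg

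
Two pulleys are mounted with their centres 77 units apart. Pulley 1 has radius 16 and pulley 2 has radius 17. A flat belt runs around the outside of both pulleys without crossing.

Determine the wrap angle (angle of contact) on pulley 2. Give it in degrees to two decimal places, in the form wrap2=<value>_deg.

open belt: β = asin((r2−r1)/C) = asin(1/77) = 0.7441°
wrap1 = π − 2β = 178.5118°
wrap2 = π + 2β = 181.4882°

wrap2=181.49_deg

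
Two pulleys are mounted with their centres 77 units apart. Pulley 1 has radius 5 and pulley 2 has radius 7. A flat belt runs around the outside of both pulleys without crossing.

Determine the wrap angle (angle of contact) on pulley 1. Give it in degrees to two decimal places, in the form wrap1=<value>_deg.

open belt: β = asin((r2−r1)/C) = asin(2/77) = 1.4884°
wrap1 = π − 2β = 177.0233°
wrap2 = π + 2β = 182.9767°

wrap1=177.02_deg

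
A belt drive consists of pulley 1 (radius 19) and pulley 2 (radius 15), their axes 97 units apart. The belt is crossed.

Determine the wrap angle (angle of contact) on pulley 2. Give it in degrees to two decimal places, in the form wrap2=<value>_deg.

wrap2=221.04_deg

crossed belt: β = asin((r1+r2)/C) = asin(34/97) = 20.5188°
wrap1 = wrap2 = π + 2β = 221.0377°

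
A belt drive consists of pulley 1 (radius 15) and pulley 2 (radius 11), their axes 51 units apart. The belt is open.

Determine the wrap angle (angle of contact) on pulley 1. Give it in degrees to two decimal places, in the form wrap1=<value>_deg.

wrap1=189.00_deg

open belt: β = asin((r2−r1)/C) = asin(-4/51) = -4.4984°
wrap1 = π − 2β = 188.9968°
wrap2 = π + 2β = 171.0032°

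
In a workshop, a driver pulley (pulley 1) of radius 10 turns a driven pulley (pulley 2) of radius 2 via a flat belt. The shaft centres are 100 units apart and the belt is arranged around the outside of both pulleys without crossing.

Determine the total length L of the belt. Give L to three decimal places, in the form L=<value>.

L=238.339

open belt: β = asin((r2−r1)/C) = asin(-8/100) = -4.5886°
wrap1 = π − 2β = 189.1771°
wrap2 = π + 2β = 170.8229°
tangent length = C·cosβ = 99.6795
L = r1·wrap1 + r2·wrap2 + 2·C·cosβ = 10·3.3018 + 2·2.9814 + 2·99.6795 = 238.3395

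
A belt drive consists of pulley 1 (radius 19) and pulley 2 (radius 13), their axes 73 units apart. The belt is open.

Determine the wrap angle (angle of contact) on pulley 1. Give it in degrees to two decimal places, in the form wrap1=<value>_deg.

wrap1=189.43_deg

open belt: β = asin((r2−r1)/C) = asin(-6/73) = -4.7146°
wrap1 = π − 2β = 189.4291°
wrap2 = π + 2β = 170.5709°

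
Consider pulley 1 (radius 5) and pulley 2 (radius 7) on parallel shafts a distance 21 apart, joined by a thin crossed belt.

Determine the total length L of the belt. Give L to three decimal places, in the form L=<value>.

crossed belt: β = asin((r1+r2)/C) = asin(12/21) = 34.8499°
wrap1 = wrap2 = π + 2β = 249.6998°
tangent length = C·cosβ = 17.2337
L = (r1+r2)·wrap + 2·C·cosβ = 12·4.3581 + 2·17.2337 = 86.7644

L=86.764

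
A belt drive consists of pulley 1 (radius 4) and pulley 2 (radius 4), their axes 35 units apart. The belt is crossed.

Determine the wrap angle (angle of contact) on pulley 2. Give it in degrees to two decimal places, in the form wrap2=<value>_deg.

crossed belt: β = asin((r1+r2)/C) = asin(8/35) = 13.2130°
wrap1 = wrap2 = π + 2β = 206.4260°

wrap2=206.43_deg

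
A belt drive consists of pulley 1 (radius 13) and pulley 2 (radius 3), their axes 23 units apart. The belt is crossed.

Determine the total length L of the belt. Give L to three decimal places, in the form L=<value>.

crossed belt: β = asin((r1+r2)/C) = asin(16/23) = 44.0792°
wrap1 = wrap2 = π + 2β = 268.1584°
tangent length = C·cosβ = 16.5227
L = (r1+r2)·wrap + 2·C·cosβ = 16·4.6802 + 2·16.5227 = 107.9294

L=107.929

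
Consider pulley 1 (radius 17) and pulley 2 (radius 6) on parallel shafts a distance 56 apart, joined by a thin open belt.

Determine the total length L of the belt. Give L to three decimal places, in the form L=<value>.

L=186.424

open belt: β = asin((r2−r1)/C) = asin(-11/56) = -11.3282°
wrap1 = π − 2β = 202.6564°
wrap2 = π + 2β = 157.3436°
tangent length = C·cosβ = 54.9090
L = r1·wrap1 + r2·wrap2 + 2·C·cosβ = 17·3.5370 + 6·2.7462 + 2·54.9090 = 186.4244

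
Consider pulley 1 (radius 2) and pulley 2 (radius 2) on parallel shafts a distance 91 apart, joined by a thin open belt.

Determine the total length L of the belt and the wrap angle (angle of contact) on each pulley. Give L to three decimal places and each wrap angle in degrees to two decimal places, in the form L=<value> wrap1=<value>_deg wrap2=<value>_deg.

open belt: β = asin((r2−r1)/C) = asin(0/91) = 0.0000°
wrap1 = π − 2β = 180.0000°
wrap2 = π + 2β = 180.0000°
tangent length = C·cosβ = 91.0000
L = r1·wrap1 + r2·wrap2 + 2·C·cosβ = 2·3.1416 + 2·3.1416 + 2·91.0000 = 194.5664

L=194.566 wrap1=180.00_deg wrap2=180.00_deg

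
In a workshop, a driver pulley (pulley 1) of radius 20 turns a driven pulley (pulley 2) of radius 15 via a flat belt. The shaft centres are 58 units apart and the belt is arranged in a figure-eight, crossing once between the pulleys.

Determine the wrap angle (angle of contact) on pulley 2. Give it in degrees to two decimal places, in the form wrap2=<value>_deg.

crossed belt: β = asin((r1+r2)/C) = asin(35/58) = 37.1173°
wrap1 = wrap2 = π + 2β = 254.2345°

wrap2=254.23_deg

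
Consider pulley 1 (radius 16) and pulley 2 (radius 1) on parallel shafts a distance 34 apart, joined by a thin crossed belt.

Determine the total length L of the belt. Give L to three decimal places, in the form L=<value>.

crossed belt: β = asin((r1+r2)/C) = asin(17/34) = 30.0000°
wrap1 = wrap2 = π + 2β = 240.0000°
tangent length = C·cosβ = 29.4449
L = (r1+r2)·wrap + 2·C·cosβ = 17·4.1888 + 2·29.4449 = 130.0992

L=130.099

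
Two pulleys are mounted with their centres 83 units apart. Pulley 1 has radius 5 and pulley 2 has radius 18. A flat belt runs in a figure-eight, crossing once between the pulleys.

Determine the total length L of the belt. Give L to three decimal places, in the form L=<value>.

crossed belt: β = asin((r1+r2)/C) = asin(23/83) = 16.0877°
wrap1 = wrap2 = π + 2β = 212.1754°
tangent length = C·cosβ = 79.7496
L = (r1+r2)·wrap + 2·C·cosβ = 23·3.7032 + 2·79.7496 = 244.6719

L=244.672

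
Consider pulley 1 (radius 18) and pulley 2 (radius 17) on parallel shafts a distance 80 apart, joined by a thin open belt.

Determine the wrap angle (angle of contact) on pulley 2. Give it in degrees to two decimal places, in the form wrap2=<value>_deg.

wrap2=178.57_deg

open belt: β = asin((r2−r1)/C) = asin(-1/80) = -0.7162°
wrap1 = π − 2β = 181.4324°
wrap2 = π + 2β = 178.5676°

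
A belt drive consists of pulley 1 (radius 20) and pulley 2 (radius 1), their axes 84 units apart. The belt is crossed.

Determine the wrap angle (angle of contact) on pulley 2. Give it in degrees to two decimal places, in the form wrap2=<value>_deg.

crossed belt: β = asin((r1+r2)/C) = asin(21/84) = 14.4775°
wrap1 = wrap2 = π + 2β = 208.9550°

wrap2=208.96_deg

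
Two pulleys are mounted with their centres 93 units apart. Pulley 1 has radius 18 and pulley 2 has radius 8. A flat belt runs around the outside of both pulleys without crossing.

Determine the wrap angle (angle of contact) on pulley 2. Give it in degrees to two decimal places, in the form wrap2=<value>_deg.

wrap2=167.65_deg

open belt: β = asin((r2−r1)/C) = asin(-10/93) = -6.1728°
wrap1 = π − 2β = 192.3455°
wrap2 = π + 2β = 167.6545°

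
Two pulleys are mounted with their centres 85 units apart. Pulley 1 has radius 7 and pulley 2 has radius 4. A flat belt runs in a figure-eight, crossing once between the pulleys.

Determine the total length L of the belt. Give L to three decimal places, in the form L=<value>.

L=205.983

crossed belt: β = asin((r1+r2)/C) = asin(11/85) = 7.4356°
wrap1 = wrap2 = π + 2β = 194.8712°
tangent length = C·cosβ = 84.2852
L = (r1+r2)·wrap + 2·C·cosβ = 11·3.4011 + 2·84.2852 = 205.9830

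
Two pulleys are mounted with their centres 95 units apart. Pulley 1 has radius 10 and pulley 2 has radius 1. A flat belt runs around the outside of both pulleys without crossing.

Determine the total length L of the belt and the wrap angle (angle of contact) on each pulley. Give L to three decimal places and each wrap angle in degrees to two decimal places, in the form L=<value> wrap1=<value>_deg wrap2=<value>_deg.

L=225.411 wrap1=190.87_deg wrap2=169.13_deg

open belt: β = asin((r2−r1)/C) = asin(-9/95) = -5.4362°
wrap1 = π − 2β = 190.8723°
wrap2 = π + 2β = 169.1277°
tangent length = C·cosβ = 94.5727
L = r1·wrap1 + r2·wrap2 + 2·C·cosβ = 10·3.3314 + 1·2.9518 + 2·94.5727 = 225.4108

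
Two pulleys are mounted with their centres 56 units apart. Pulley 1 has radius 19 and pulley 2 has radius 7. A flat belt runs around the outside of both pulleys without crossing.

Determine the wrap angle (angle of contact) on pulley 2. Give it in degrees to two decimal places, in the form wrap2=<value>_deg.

wrap2=155.25_deg

open belt: β = asin((r2−r1)/C) = asin(-12/56) = -12.3736°
wrap1 = π − 2β = 204.7473°
wrap2 = π + 2β = 155.2527°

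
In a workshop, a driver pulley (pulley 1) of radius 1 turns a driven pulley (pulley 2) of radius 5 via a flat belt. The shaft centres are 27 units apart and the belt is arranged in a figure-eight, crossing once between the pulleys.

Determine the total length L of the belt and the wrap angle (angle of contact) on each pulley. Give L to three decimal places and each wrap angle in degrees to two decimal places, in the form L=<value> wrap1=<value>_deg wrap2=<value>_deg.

L=74.188 wrap1=205.68_deg wrap2=205.68_deg

crossed belt: β = asin((r1+r2)/C) = asin(6/27) = 12.8396°
wrap1 = wrap2 = π + 2β = 205.6792°
tangent length = C·cosβ = 26.3249
L = (r1+r2)·wrap + 2·C·cosβ = 6·3.5898 + 2·26.3249 = 74.1885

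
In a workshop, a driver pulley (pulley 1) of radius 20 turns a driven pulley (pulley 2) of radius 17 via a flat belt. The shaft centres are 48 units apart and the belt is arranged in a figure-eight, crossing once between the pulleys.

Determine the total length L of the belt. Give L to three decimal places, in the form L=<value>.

L=242.525

crossed belt: β = asin((r1+r2)/C) = asin(37/48) = 50.4288°
wrap1 = wrap2 = π + 2β = 280.8576°
tangent length = C·cosβ = 30.5778
L = (r1+r2)·wrap + 2·C·cosβ = 37·4.9019 + 2·30.5778 = 242.5254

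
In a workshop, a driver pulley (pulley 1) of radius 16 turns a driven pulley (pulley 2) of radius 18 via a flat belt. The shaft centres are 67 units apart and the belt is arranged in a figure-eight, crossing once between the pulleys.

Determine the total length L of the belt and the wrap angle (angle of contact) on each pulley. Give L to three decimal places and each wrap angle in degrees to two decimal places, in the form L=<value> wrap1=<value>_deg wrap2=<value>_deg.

L=258.471 wrap1=240.99_deg wrap2=240.99_deg

crossed belt: β = asin((r1+r2)/C) = asin(34/67) = 30.4950°
wrap1 = wrap2 = π + 2β = 240.9899°
tangent length = C·cosβ = 57.7321
L = (r1+r2)·wrap + 2·C·cosβ = 34·4.2061 + 2·57.7321 = 258.4706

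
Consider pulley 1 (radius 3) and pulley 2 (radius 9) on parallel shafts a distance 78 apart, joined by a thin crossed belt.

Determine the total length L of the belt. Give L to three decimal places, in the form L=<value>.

L=195.549

crossed belt: β = asin((r1+r2)/C) = asin(12/78) = 8.8499°
wrap1 = wrap2 = π + 2β = 197.6998°
tangent length = C·cosβ = 77.0714
L = (r1+r2)·wrap + 2·C·cosβ = 12·3.4505 + 2·77.0714 = 195.5489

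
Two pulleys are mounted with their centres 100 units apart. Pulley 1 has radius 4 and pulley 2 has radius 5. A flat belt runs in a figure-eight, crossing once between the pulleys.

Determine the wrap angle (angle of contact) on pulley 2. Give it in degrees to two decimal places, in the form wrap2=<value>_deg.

wrap2=190.33_deg

crossed belt: β = asin((r1+r2)/C) = asin(9/100) = 5.1636°
wrap1 = wrap2 = π + 2β = 190.3272°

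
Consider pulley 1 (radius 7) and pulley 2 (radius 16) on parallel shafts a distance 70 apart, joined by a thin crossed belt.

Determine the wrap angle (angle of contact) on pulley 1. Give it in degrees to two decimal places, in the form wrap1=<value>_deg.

crossed belt: β = asin((r1+r2)/C) = asin(23/70) = 19.1821°
wrap1 = wrap2 = π + 2β = 218.3642°

wrap1=218.36_deg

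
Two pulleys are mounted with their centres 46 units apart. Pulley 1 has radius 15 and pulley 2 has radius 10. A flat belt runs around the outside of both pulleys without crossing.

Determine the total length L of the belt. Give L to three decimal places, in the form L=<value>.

open belt: β = asin((r2−r1)/C) = asin(-5/46) = -6.2401°
wrap1 = π − 2β = 192.4803°
wrap2 = π + 2β = 167.5197°
tangent length = C·cosβ = 45.7275
L = r1·wrap1 + r2·wrap2 + 2·C·cosβ = 15·3.3594 + 10·2.9238 + 2·45.7275 = 171.0838

L=171.084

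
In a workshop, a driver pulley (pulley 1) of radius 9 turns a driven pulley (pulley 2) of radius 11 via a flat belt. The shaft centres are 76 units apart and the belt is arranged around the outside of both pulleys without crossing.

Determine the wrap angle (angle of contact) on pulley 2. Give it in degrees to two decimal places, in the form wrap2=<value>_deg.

open belt: β = asin((r2−r1)/C) = asin(2/76) = 1.5080°
wrap1 = π − 2β = 176.9841°
wrap2 = π + 2β = 183.0159°

wrap2=183.02_deg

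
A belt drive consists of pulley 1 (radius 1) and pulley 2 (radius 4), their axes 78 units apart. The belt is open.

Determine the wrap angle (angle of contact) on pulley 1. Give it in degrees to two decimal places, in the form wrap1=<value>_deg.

wrap1=175.59_deg

open belt: β = asin((r2−r1)/C) = asin(3/78) = 2.2042°
wrap1 = π − 2β = 175.5915°
wrap2 = π + 2β = 184.4085°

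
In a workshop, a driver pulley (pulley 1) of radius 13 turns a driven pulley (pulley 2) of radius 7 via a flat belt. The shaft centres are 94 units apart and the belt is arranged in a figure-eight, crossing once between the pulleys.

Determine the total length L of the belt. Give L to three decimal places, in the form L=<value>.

crossed belt: β = asin((r1+r2)/C) = asin(20/94) = 12.2845°
wrap1 = wrap2 = π + 2β = 204.5690°
tangent length = C·cosβ = 91.8477
L = (r1+r2)·wrap + 2·C·cosβ = 20·3.5704 + 2·91.8477 = 255.1034

L=255.103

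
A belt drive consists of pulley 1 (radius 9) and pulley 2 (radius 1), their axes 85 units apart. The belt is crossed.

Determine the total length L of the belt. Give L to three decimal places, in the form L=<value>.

L=202.594

crossed belt: β = asin((r1+r2)/C) = asin(10/85) = 6.7563°
wrap1 = wrap2 = π + 2β = 193.5127°
tangent length = C·cosβ = 84.4097
L = (r1+r2)·wrap + 2·C·cosβ = 10·3.3774 + 2·84.4097 = 202.5938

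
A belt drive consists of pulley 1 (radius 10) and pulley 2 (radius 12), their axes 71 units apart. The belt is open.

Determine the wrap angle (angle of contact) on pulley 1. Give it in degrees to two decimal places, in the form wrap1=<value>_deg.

wrap1=176.77_deg

open belt: β = asin((r2−r1)/C) = asin(2/71) = 1.6142°
wrap1 = π − 2β = 176.7716°
wrap2 = π + 2β = 183.2284°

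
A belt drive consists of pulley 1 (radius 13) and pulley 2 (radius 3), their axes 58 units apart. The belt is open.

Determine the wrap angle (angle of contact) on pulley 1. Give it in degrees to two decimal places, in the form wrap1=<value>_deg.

open belt: β = asin((r2−r1)/C) = asin(-10/58) = -9.9282°
wrap1 = π − 2β = 199.8564°
wrap2 = π + 2β = 160.1436°

wrap1=199.86_deg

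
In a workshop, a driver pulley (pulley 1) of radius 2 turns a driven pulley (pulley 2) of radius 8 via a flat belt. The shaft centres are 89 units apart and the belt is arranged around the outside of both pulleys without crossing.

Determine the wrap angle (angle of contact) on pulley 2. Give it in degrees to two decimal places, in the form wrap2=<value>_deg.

wrap2=187.73_deg

open belt: β = asin((r2−r1)/C) = asin(6/89) = 3.8656°
wrap1 = π − 2β = 172.2689°
wrap2 = π + 2β = 187.7311°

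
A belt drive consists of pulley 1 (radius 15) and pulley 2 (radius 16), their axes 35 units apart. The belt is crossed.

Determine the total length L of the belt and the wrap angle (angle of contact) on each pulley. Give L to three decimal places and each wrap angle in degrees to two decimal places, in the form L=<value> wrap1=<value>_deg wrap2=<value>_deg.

L=197.343 wrap1=304.68_deg wrap2=304.68_deg

crossed belt: β = asin((r1+r2)/C) = asin(31/35) = 62.3396°
wrap1 = wrap2 = π + 2β = 304.6791°
tangent length = C·cosβ = 16.2481
L = (r1+r2)·wrap + 2·C·cosβ = 31·5.3177 + 2·16.2481 = 197.3434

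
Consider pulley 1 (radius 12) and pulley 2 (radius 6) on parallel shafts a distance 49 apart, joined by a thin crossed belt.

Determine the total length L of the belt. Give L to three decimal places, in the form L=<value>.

crossed belt: β = asin((r1+r2)/C) = asin(18/49) = 21.5521°
wrap1 = wrap2 = π + 2β = 223.1042°
tangent length = C·cosβ = 45.5741
L = (r1+r2)·wrap + 2·C·cosβ = 18·3.8939 + 2·45.5741 = 161.2385

L=161.238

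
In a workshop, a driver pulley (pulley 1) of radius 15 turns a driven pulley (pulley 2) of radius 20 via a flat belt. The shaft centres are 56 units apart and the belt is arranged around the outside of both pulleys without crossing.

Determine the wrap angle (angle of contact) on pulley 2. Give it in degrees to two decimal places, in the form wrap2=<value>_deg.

wrap2=190.25_deg

open belt: β = asin((r2−r1)/C) = asin(5/56) = 5.1225°
wrap1 = π − 2β = 169.7550°
wrap2 = π + 2β = 190.2450°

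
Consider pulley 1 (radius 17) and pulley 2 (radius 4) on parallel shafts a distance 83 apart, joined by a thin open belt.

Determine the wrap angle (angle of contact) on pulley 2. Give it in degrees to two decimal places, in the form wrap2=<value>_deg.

open belt: β = asin((r2−r1)/C) = asin(-13/83) = -9.0111°
wrap1 = π − 2β = 198.0223°
wrap2 = π + 2β = 161.9777°

wrap2=161.98_deg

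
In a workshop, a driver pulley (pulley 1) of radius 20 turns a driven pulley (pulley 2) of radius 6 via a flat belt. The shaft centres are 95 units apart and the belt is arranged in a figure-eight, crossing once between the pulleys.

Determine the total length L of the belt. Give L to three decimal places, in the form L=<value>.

L=278.843

crossed belt: β = asin((r1+r2)/C) = asin(26/95) = 15.8836°
wrap1 = wrap2 = π + 2β = 211.7672°
tangent length = C·cosβ = 91.3729
L = (r1+r2)·wrap + 2·C·cosβ = 26·3.6960 + 2·91.3729 = 278.8426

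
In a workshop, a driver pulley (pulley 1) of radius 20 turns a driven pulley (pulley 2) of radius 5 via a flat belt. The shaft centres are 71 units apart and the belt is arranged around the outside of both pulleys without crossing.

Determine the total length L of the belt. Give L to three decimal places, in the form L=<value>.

L=223.721

open belt: β = asin((r2−r1)/C) = asin(-15/71) = -12.1966°
wrap1 = π − 2β = 204.3933°
wrap2 = π + 2β = 155.6067°
tangent length = C·cosβ = 69.3974
L = r1·wrap1 + r2·wrap2 + 2·C·cosβ = 20·3.5673 + 5·2.7158 + 2·69.3974 = 223.7208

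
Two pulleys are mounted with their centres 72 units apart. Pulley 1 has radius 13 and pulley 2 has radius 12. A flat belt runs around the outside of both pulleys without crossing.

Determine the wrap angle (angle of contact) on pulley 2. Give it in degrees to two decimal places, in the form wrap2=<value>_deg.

open belt: β = asin((r2−r1)/C) = asin(-1/72) = -0.7958°
wrap1 = π − 2β = 181.5916°
wrap2 = π + 2β = 178.4084°

wrap2=178.41_deg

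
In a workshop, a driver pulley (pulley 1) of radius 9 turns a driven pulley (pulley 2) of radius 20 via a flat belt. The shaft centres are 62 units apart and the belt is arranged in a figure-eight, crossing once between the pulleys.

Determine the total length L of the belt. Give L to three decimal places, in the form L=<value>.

crossed belt: β = asin((r1+r2)/C) = asin(29/62) = 27.8878°
wrap1 = wrap2 = π + 2β = 235.7756°
tangent length = C·cosβ = 54.7996
L = (r1+r2)·wrap + 2·C·cosβ = 29·4.1151 + 2·54.7996 = 228.9360

L=228.936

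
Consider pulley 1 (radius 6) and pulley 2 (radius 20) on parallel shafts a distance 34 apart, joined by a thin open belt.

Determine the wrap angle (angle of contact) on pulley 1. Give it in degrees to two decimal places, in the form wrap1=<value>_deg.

open belt: β = asin((r2−r1)/C) = asin(14/34) = 24.3157°
wrap1 = π − 2β = 131.3685°
wrap2 = π + 2β = 228.6315°

wrap1=131.37_deg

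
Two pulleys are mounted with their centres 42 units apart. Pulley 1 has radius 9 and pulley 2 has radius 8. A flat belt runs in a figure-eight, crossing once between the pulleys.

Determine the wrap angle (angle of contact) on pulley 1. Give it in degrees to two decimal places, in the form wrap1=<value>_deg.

crossed belt: β = asin((r1+r2)/C) = asin(17/42) = 23.8762°
wrap1 = wrap2 = π + 2β = 227.7524°

wrap1=227.75_deg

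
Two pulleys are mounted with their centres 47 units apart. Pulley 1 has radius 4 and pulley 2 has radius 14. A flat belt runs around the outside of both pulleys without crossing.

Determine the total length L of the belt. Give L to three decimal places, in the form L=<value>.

L=152.684

open belt: β = asin((r2−r1)/C) = asin(10/47) = 12.2845°
wrap1 = π − 2β = 155.4310°
wrap2 = π + 2β = 204.5690°
tangent length = C·cosβ = 45.9239
L = r1·wrap1 + r2·wrap2 + 2·C·cosβ = 4·2.7128 + 14·3.5704 + 2·45.9239 = 152.6845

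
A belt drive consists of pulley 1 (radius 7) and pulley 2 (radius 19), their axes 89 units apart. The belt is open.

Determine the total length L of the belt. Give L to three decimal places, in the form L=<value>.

L=261.302

open belt: β = asin((r2−r1)/C) = asin(12/89) = 7.7489°
wrap1 = π − 2β = 164.5023°
wrap2 = π + 2β = 195.4977°
tangent length = C·cosβ = 88.1873
L = r1·wrap1 + r2·wrap2 + 2·C·cosβ = 7·2.8711 + 19·3.4121 + 2·88.1873 = 261.3019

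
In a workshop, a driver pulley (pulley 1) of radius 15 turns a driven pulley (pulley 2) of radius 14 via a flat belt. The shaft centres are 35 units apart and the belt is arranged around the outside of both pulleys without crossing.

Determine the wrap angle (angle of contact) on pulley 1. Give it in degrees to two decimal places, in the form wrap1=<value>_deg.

open belt: β = asin((r2−r1)/C) = asin(-1/35) = -1.6372°
wrap1 = π − 2β = 183.2745°
wrap2 = π + 2β = 176.7255°

wrap1=183.27_deg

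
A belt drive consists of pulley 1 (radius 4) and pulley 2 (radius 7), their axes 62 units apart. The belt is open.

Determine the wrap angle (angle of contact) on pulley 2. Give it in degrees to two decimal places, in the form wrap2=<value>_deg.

wrap2=185.55_deg

open belt: β = asin((r2−r1)/C) = asin(3/62) = 2.7735°
wrap1 = π − 2β = 174.4531°
wrap2 = π + 2β = 185.5469°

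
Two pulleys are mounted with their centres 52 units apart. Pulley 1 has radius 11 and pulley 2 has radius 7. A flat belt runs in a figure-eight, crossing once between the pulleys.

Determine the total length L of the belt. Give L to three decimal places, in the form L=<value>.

crossed belt: β = asin((r1+r2)/C) = asin(18/52) = 20.2522°
wrap1 = wrap2 = π + 2β = 220.5045°
tangent length = C·cosβ = 48.7852
L = (r1+r2)·wrap + 2·C·cosβ = 18·3.8485 + 2·48.7852 = 166.8440

L=166.844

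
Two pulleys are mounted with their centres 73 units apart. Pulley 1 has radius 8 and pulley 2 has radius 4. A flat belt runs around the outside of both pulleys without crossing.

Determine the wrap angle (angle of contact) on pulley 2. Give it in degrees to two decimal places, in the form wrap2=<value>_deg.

open belt: β = asin((r2−r1)/C) = asin(-4/73) = -3.1411°
wrap1 = π − 2β = 186.2821°
wrap2 = π + 2β = 173.7179°

wrap2=173.72_deg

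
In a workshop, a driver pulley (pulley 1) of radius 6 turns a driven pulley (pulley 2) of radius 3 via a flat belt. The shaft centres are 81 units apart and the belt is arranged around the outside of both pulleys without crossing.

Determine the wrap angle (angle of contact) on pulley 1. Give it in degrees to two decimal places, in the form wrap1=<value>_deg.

open belt: β = asin((r2−r1)/C) = asin(-3/81) = -2.1226°
wrap1 = π − 2β = 184.2451°
wrap2 = π + 2β = 175.7549°

wrap1=184.25_deg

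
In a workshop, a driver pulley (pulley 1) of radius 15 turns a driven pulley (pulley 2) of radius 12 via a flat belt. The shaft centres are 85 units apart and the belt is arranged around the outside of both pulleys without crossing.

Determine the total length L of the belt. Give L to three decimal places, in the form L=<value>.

L=254.929

open belt: β = asin((r2−r1)/C) = asin(-3/85) = -2.0226°
wrap1 = π − 2β = 184.0452°
wrap2 = π + 2β = 175.9548°
tangent length = C·cosβ = 84.9470
L = r1·wrap1 + r2·wrap2 + 2·C·cosβ = 15·3.2122 + 12·3.0710 + 2·84.9470 = 254.9289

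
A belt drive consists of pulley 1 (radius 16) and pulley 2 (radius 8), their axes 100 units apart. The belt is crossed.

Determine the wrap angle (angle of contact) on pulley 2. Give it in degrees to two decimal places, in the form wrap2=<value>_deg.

crossed belt: β = asin((r1+r2)/C) = asin(24/100) = 13.8865°
wrap1 = wrap2 = π + 2β = 207.7731°

wrap2=207.77_deg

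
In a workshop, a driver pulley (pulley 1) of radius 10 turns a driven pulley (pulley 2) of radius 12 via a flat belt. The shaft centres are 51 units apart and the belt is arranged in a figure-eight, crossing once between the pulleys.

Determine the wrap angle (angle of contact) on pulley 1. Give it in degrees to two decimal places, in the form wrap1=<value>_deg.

wrap1=231.11_deg

crossed belt: β = asin((r1+r2)/C) = asin(22/51) = 25.5547°
wrap1 = wrap2 = π + 2β = 231.1094°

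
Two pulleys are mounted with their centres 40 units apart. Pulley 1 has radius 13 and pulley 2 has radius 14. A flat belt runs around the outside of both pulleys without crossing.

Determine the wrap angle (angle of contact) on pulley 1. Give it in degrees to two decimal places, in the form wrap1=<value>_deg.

open belt: β = asin((r2−r1)/C) = asin(1/40) = 1.4325°
wrap1 = π − 2β = 177.1349°
wrap2 = π + 2β = 182.8651°

wrap1=177.13_deg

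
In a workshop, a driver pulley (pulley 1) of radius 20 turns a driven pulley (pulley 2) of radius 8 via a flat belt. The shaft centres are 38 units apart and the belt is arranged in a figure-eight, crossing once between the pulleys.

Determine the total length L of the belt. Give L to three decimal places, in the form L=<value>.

crossed belt: β = asin((r1+r2)/C) = asin(28/38) = 47.4631°
wrap1 = wrap2 = π + 2β = 274.9262°
tangent length = C·cosβ = 25.6905
L = (r1+r2)·wrap + 2·C·cosβ = 28·4.7984 + 2·25.6905 = 185.7352

L=185.735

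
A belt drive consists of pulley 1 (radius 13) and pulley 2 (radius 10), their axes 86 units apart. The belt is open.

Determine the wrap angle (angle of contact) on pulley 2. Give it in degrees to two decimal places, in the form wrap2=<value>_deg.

wrap2=176.00_deg

open belt: β = asin((r2−r1)/C) = asin(-3/86) = -1.9991°
wrap1 = π − 2β = 183.9982°
wrap2 = π + 2β = 176.0018°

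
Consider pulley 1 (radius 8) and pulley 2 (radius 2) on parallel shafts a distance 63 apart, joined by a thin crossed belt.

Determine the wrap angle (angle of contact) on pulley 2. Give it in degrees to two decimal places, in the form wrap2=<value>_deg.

crossed belt: β = asin((r1+r2)/C) = asin(10/63) = 9.1332°
wrap1 = wrap2 = π + 2β = 198.2664°

wrap2=198.27_deg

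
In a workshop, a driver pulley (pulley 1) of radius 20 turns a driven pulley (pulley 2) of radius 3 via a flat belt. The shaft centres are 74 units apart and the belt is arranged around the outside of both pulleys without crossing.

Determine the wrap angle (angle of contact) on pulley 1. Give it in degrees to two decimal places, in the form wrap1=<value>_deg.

wrap1=206.56_deg

open belt: β = asin((r2−r1)/C) = asin(-17/74) = -13.2812°
wrap1 = π − 2β = 206.5623°
wrap2 = π + 2β = 153.4377°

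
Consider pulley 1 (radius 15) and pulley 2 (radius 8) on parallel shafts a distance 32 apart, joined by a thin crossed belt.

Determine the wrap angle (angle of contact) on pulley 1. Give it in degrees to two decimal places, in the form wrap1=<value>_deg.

wrap1=271.90_deg

crossed belt: β = asin((r1+r2)/C) = asin(23/32) = 45.9514°
wrap1 = wrap2 = π + 2β = 271.9027°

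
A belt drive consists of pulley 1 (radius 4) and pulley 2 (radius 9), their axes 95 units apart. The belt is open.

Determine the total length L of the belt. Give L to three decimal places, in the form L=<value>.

open belt: β = asin((r2−r1)/C) = asin(5/95) = 3.0170°
wrap1 = π − 2β = 173.9661°
wrap2 = π + 2β = 186.0339°
tangent length = C·cosβ = 94.8683
L = r1·wrap1 + r2·wrap2 + 2·C·cosβ = 4·3.0363 + 9·3.2469 + 2·94.8683 = 231.1039

L=231.104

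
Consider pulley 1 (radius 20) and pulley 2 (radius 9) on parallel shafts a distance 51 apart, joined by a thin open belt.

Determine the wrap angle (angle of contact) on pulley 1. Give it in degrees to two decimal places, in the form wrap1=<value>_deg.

wrap1=204.91_deg

open belt: β = asin((r2−r1)/C) = asin(-11/51) = -12.4558°
wrap1 = π − 2β = 204.9116°
wrap2 = π + 2β = 155.0884°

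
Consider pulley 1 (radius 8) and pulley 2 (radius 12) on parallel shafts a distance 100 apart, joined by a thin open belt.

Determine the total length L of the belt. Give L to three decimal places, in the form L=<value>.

open belt: β = asin((r2−r1)/C) = asin(4/100) = 2.2924°
wrap1 = π − 2β = 175.4151°
wrap2 = π + 2β = 184.5849°
tangent length = C·cosβ = 99.9200
L = r1·wrap1 + r2·wrap2 + 2·C·cosβ = 8·3.0616 + 12·3.2216 + 2·99.9200 = 262.9919

L=262.992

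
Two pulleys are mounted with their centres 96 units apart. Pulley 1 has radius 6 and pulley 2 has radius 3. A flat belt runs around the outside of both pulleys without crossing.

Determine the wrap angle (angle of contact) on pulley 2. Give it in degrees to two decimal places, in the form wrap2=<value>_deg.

wrap2=176.42_deg

open belt: β = asin((r2−r1)/C) = asin(-3/96) = -1.7908°
wrap1 = π − 2β = 183.5816°
wrap2 = π + 2β = 176.4184°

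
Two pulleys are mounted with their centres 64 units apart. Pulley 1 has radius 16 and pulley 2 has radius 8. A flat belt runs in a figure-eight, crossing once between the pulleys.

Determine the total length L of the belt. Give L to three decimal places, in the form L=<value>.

L=212.508

crossed belt: β = asin((r1+r2)/C) = asin(24/64) = 22.0243°
wrap1 = wrap2 = π + 2β = 224.0486°
tangent length = C·cosβ = 59.3296
L = (r1+r2)·wrap + 2·C·cosβ = 24·3.9104 + 2·59.3296 = 212.5084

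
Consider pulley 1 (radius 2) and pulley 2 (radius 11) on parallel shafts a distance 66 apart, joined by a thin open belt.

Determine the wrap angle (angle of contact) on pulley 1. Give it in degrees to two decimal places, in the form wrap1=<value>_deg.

open belt: β = asin((r2−r1)/C) = asin(9/66) = 7.8375°
wrap1 = π − 2β = 164.3250°
wrap2 = π + 2β = 195.6750°

wrap1=164.33_deg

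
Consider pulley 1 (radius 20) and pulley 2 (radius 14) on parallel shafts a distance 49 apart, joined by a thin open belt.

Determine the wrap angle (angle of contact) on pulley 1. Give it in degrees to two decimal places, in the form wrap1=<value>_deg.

open belt: β = asin((r2−r1)/C) = asin(-6/49) = -7.0335°
wrap1 = π − 2β = 194.0669°
wrap2 = π + 2β = 165.9331°

wrap1=194.07_deg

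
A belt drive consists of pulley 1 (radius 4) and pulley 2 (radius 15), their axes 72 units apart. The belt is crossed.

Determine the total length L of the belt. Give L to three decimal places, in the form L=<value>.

L=208.734

crossed belt: β = asin((r1+r2)/C) = asin(19/72) = 15.3009°
wrap1 = wrap2 = π + 2β = 210.6019°
tangent length = C·cosβ = 69.4478
L = (r1+r2)·wrap + 2·C·cosβ = 19·3.6757 + 2·69.4478 = 208.7339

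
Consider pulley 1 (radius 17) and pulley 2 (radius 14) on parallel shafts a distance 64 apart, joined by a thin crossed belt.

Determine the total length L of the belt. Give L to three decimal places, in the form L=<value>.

crossed belt: β = asin((r1+r2)/C) = asin(31/64) = 28.9715°
wrap1 = wrap2 = π + 2β = 237.9431°
tangent length = C·cosβ = 55.9911
L = (r1+r2)·wrap + 2·C·cosβ = 31·4.1529 + 2·55.9911 = 240.7217

L=240.722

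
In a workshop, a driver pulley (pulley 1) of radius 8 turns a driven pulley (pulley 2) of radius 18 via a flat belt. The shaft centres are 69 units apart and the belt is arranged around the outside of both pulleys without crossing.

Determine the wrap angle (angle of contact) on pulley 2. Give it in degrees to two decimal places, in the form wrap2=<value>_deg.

wrap2=196.67_deg

open belt: β = asin((r2−r1)/C) = asin(10/69) = 8.3331°
wrap1 = π − 2β = 163.3338°
wrap2 = π + 2β = 196.6662°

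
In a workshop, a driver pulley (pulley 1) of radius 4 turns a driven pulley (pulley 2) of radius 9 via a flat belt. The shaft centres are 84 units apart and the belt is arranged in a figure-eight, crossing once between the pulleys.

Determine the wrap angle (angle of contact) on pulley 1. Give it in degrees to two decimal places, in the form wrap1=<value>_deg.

wrap1=197.81_deg

crossed belt: β = asin((r1+r2)/C) = asin(13/84) = 8.9030°
wrap1 = wrap2 = π + 2β = 197.8060°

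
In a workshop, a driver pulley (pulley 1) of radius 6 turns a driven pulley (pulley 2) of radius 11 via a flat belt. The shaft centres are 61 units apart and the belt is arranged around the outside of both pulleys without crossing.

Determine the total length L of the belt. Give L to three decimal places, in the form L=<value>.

open belt: β = asin((r2−r1)/C) = asin(5/61) = 4.7017°
wrap1 = π − 2β = 170.5967°
wrap2 = π + 2β = 189.4033°
tangent length = C·cosβ = 60.7947
L = r1·wrap1 + r2·wrap2 + 2·C·cosβ = 6·2.9775 + 11·3.3057 + 2·60.7947 = 175.8171

L=175.817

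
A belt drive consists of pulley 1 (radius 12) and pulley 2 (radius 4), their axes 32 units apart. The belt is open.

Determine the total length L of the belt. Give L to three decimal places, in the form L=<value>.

open belt: β = asin((r2−r1)/C) = asin(-8/32) = -14.4775°
wrap1 = π − 2β = 208.9550°
wrap2 = π + 2β = 151.0450°
tangent length = C·cosβ = 30.9839
L = r1·wrap1 + r2·wrap2 + 2·C·cosβ = 12·3.6470 + 4·2.6362 + 2·30.9839 = 116.2761

L=116.276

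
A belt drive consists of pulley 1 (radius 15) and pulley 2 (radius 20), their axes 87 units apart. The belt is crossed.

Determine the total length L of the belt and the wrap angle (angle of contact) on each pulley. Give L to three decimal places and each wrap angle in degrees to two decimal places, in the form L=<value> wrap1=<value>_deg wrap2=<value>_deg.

crossed belt: β = asin((r1+r2)/C) = asin(35/87) = 23.7220°
wrap1 = wrap2 = π + 2β = 227.4439°
tangent length = C·cosβ = 79.6492
L = (r1+r2)·wrap + 2·C·cosβ = 35·3.9696 + 2·79.6492 = 298.2361

L=298.236 wrap1=227.44_deg wrap2=227.44_deg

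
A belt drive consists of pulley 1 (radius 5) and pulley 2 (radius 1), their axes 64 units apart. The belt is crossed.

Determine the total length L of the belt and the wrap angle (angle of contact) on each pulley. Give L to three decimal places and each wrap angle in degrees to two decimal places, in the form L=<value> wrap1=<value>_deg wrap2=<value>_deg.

crossed belt: β = asin((r1+r2)/C) = asin(6/64) = 5.3794°
wrap1 = wrap2 = π + 2β = 190.7588°
tangent length = C·cosβ = 63.7181
L = (r1+r2)·wrap + 2·C·cosβ = 6·3.3294 + 2·63.7181 = 147.4125

L=147.412 wrap1=190.76_deg wrap2=190.76_deg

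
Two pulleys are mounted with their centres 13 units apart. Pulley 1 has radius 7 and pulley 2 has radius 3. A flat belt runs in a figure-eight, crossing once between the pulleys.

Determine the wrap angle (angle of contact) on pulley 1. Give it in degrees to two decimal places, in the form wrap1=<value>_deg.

wrap1=280.57_deg

crossed belt: β = asin((r1+r2)/C) = asin(10/13) = 50.2849°
wrap1 = wrap2 = π + 2β = 280.5697°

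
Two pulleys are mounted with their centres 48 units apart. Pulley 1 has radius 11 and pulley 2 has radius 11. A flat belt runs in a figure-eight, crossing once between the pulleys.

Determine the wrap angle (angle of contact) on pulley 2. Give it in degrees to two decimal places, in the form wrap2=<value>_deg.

crossed belt: β = asin((r1+r2)/C) = asin(22/48) = 27.2796°
wrap1 = wrap2 = π + 2β = 234.5592°

wrap2=234.56_deg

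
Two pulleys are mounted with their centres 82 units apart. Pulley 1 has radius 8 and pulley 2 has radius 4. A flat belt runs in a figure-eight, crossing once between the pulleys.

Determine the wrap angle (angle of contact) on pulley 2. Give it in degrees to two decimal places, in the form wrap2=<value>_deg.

wrap2=196.83_deg

crossed belt: β = asin((r1+r2)/C) = asin(12/82) = 8.4150°
wrap1 = wrap2 = π + 2β = 196.8299°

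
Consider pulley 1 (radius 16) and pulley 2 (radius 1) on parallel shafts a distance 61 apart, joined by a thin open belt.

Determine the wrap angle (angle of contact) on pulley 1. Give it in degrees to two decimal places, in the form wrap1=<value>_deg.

open belt: β = asin((r2−r1)/C) = asin(-15/61) = -14.2351°
wrap1 = π − 2β = 208.4702°
wrap2 = π + 2β = 151.5298°

wrap1=208.47_deg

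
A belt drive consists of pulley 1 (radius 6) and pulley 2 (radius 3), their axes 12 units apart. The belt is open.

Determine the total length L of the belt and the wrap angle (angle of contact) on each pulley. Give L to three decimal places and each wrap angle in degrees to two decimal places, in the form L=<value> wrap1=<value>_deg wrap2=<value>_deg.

open belt: β = asin((r2−r1)/C) = asin(-3/12) = -14.4775°
wrap1 = π − 2β = 208.9550°
wrap2 = π + 2β = 151.0450°
tangent length = C·cosβ = 11.6190
L = r1·wrap1 + r2·wrap2 + 2·C·cosβ = 6·3.6470 + 3·2.6362 + 2·11.6190 = 53.0283

L=53.028 wrap1=208.96_deg wrap2=151.04_deg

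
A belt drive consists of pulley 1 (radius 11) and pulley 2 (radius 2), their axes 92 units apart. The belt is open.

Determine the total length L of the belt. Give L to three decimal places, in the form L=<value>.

L=225.722

open belt: β = asin((r2−r1)/C) = asin(-9/92) = -5.6140°
wrap1 = π − 2β = 191.2280°
wrap2 = π + 2β = 168.7720°
tangent length = C·cosβ = 91.5587
L = r1·wrap1 + r2·wrap2 + 2·C·cosβ = 11·3.3376 + 2·2.9456 + 2·91.5587 = 225.7218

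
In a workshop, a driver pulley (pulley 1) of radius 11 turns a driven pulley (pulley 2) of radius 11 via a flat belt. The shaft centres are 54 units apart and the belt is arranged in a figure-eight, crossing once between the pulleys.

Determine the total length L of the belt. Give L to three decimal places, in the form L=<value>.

L=186.209

crossed belt: β = asin((r1+r2)/C) = asin(22/54) = 24.0421°
wrap1 = wrap2 = π + 2β = 228.0842°
tangent length = C·cosβ = 49.3153
L = (r1+r2)·wrap + 2·C·cosβ = 22·3.9808 + 2·49.3153 = 186.2087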